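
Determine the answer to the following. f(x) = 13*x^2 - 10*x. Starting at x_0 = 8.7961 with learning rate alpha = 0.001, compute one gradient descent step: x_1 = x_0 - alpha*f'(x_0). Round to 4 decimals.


We compute the gradient at x_0 and apply the update.
f'(x) = 26*x - 10
f'(8.7961) = 26*8.7961 - 10 = 218.6986
x_1 = 8.7961 - 0.001*218.6986 = 8.5774


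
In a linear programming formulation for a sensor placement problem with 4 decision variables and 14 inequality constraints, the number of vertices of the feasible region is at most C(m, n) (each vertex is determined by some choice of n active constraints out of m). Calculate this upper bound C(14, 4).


Each vertex corresponds to some choice of n active constraints out of m, so the number of vertices is at most C(m, n) = m! / (n!(m-n)!).
m = 14, n = 4
Numerator: 14 * 13 * 12 * 11
Denominator: 4! = 24
C(14, 4) = 1001


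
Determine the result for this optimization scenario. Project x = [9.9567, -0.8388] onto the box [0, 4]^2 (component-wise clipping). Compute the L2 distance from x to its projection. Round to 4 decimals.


Project each component onto [0, 4].
clip(9.9567) = 4.0, clip(-0.8388) = 0.0
Projection = [4.0, 0.0]
Squared diffs: [35.4823, 0.7036]
Distance = sqrt(36.1859) = 6.0155


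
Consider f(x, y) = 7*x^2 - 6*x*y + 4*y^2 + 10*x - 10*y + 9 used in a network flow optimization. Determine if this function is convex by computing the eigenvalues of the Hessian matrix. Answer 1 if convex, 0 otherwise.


The Hessian of f(x,y) = 7*x^2 - 6*x*y + 4*y^2 + 10*x - 10*y + 9 is:
H = [[14, -6], [-6, 8]]
Trace = 14 + 8 = 22
Determinant = 14*8 - (-6)^2 = 76
Discriminant = (22)^2 - 4*76 = 180.0
Eigenvalues: lambda_1 = 4.2918, lambda_2 = 17.7082
The function is convex.

1


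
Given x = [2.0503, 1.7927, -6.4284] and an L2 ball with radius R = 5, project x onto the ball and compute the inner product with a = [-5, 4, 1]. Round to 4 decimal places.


Step 1: Compute ||x|| (intermediates to 6 decimals).
||x|| = sqrt(2.0503^2 + 1.7927^2 + (-6.4284)^2) = 6.981535
Step 2: Project.
Since ||x|| > R, scale = R/||x|| = 5/6.981535 = 0.716175, proj(x) = scale * x
proj(x) = [1.468374, 1.283887, -4.603859]
Step 3: Dot product.
a^T * proj(x) = -5*1.468374 + 4*1.283887 + 1*(-4.603859) = -6.8102


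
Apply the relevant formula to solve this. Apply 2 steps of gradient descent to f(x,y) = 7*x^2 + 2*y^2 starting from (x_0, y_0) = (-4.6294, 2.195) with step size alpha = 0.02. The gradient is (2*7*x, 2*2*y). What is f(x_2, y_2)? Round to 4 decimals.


Gradient descent on f(x,y) = 7*x^2 + 2*y^2.
Starting point: (-4.6294, 2.195), alpha = 0.02
Step 1: grad_x = 2*7*-4.6294 = -64.8116, grad_y = 2*2*2.195 = 8.78
  x_1 = -4.6294 - 0.02*-64.8116 = -3.3332
  y_1 = 2.195 - 0.02*8.78 = 2.0194
Step 2: grad_x = 2*7*-3.3332 = -46.6644, grad_y = 2*2*2.0194 = 8.0776
  x_2 = -3.3332 - 0.02*-46.6644 = -2.3999
  y_2 = 2.0194 - 0.02*8.0776 = 1.8578
f(-2.3999, 1.8578) = 7*(-2.3999)^2 + 2*1.8578^2 = 47.2192


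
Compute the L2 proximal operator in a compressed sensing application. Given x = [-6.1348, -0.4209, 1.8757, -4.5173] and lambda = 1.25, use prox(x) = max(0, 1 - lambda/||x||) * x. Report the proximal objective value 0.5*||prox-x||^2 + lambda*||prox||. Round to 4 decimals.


Step 1: Compute ||x||.
||x|| = 7.8573
Step 2: Compute scaling factor.
scale = max(0, 1 - 1.25/7.8573) = 0.8409
Step 3: prox(x) = [-5.1588, -0.3539, 1.5773, -3.7987]
||prox(x)|| = 6.6073
Step 4: Proximal objective.
0.5*||prox-x||^2 = 0.7813
lambda*||prox|| = 8.2591
Total = 9.0404


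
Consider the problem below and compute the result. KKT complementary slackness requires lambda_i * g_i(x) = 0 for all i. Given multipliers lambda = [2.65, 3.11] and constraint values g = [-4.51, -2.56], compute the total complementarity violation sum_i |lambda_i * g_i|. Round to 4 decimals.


KKT complementary slackness check:
lambda_1 * g_1 = 2.65 * -4.51 = -11.9515
lambda_2 * g_2 = 3.11 * -2.56 = -7.9616
Total violation = 11.9515 + 7.9616 = 19.9131


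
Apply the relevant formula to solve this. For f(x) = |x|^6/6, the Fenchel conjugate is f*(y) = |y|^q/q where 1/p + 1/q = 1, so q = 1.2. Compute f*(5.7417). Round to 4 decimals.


The conjugate exponent q satisfies 1/p + 1/q = 1.
p = 6, so q = 6/(6 - 1) = 1.2
|y|^q = 5.7417^1.2 = 8.1442
f*(5.7417) = 8.1442 / 1.2 = 6.7868


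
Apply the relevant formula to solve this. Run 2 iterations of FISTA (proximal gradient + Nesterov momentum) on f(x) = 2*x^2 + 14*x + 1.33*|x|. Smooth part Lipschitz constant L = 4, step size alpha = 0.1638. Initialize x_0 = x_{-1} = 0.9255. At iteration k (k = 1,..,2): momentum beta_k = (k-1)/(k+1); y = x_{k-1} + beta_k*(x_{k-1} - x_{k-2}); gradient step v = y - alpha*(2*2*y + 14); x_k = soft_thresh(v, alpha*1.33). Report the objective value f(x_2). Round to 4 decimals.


FISTA on f(x) = 2*x^2 + 14*x + 1.33*|x|
L = 4, alpha = 0.1638
Iteration 1: beta = 0.0, y = 0.9255 + 0.0*(0.9255 - 0.9255) = 0.9255
  grad(y) = 17.702, v = y - alpha*grad = -1.9741
  prox(v) = soft_thresh(-1.9741, 0.2179) = -1.7562
Iteration 2: beta = 0.3333, y = -1.7562 + 0.3333*(-1.7562 - 0.9255) = -2.6501
  grad(y) = 3.3994, v = y - alpha*grad = -3.207
  prox(v) = soft_thresh(-3.207, 0.2179) = -2.9891
f(x_2) = 2*(-2.9891)^2 + 14*(-2.9891) + 1.33*|-2.9891| = -20.0025


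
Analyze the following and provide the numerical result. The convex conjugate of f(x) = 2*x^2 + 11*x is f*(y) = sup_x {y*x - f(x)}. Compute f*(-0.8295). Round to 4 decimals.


f*(y) = sup_x {y*x - a*x^2 - b*x} = sup_x {(y-b)*x - a*x^2}
FOC: (y - b) - 2a*x = 0 => x* = (y - b)/(2a)
x* = (-0.8295 - 11)/(2*2) = -2.9574
f*(-0.8295) = (y-b)^2/(4a) = (-0.8295 - 11)^2/(4*2)
= 139.9371/8 = 17.4921


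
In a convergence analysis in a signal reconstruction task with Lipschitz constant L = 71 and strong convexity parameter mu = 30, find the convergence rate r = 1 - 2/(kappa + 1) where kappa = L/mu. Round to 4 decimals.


Step 1: Compute the condition number.
kappa = L/mu = 71/30 = 2.3667
Step 2: Compute the convergence rate.
r = 1 - 2/(kappa + 1) = 1 - 2*mu/(L + mu) = (L - mu)/(L + mu) = 41/101 = 0.4059


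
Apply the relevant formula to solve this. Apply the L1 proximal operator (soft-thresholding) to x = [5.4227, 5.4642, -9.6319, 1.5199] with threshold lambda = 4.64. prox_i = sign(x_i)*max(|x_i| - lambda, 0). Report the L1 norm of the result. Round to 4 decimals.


Soft-thresholding with lambda = 4.64:
prox(5.4227) = sign(5.4227)*max(|5.4227| - 4.64, 0) = 0.7827
prox(5.4642) = sign(5.4642)*max(|5.4642| - 4.64, 0) = 0.8242
prox(-9.6319) = sign(-9.6319)*max(|-9.6319| - 4.64, 0) = -4.9919
prox(1.5199) = sign(1.5199)*max(|1.5199| - 4.64, 0) = 0.0
prox(x) = [0.7827, 0.8242, -4.9919, 0.0]
||prox(x)||_1 = 0.7827 + 0.8242 + 4.9919 + 0.0 = 6.5988


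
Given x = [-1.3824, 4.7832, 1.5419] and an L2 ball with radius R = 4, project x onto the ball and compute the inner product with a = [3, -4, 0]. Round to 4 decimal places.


Step 1: Compute ||x|| (intermediates to 6 decimals).
||x|| = sqrt((-1.3824)^2 + 4.7832^2 + 1.5419^2) = 5.212244
Step 2: Project.
Since ||x|| > R, scale = R/||x|| = 4/5.212244 = 0.767424, proj(x) = scale * x
proj(x) = [-1.060887, 3.670742, 1.183291]
Step 3: Dot product.
a^T * proj(x) = 3*(-1.060887) - 4*3.670742 + 0*1.183291 = -17.8656


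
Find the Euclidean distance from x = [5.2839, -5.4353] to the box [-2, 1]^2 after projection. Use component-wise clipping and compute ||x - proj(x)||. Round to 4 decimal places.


Project each component onto [-2, 1].
clip(5.2839) = 1.0, clip(-5.4353) = -2.0
Projection = [1.0, -2.0]
Squared diffs: [18.3518, 11.8013]
Distance = sqrt(30.1531) = 5.4912


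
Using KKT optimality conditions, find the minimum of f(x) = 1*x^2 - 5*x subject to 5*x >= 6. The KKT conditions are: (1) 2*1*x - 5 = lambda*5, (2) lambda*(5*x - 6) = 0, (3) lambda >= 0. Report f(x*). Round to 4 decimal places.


Step 1: Try lambda = 0 (constraint inactive).
Stationarity: 2*1*x - 5 = 0
x* = 5/(2*1) = 2.5
Check constraint: 5*2.5 = 12.5 >= 6 -- satisfied.
Step 2: Compute optimal value.
f(x*) = 1*2.5^2 - 5*2.5 = -6.25


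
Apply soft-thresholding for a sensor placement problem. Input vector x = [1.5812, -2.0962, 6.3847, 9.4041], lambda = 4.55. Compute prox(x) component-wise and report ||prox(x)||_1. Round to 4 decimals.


Soft-thresholding with lambda = 4.55:
prox(1.5812) = sign(1.5812)*max(|1.5812| - 4.55, 0) = 0.0
prox(-2.0962) = sign(-2.0962)*max(|-2.0962| - 4.55, 0) = 0.0
prox(6.3847) = sign(6.3847)*max(|6.3847| - 4.55, 0) = 1.8347
prox(9.4041) = sign(9.4041)*max(|9.4041| - 4.55, 0) = 4.8541
prox(x) = [0.0, 0.0, 1.8347, 4.8541]
||prox(x)||_1 = 0.0 + 0.0 + 1.8347 + 4.8541 = 6.6888


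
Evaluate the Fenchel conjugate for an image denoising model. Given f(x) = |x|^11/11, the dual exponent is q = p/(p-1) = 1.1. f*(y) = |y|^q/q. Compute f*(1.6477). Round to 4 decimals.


The conjugate exponent q satisfies 1/p + 1/q = 1.
p = 11, so q = 11/(11 - 1) = 1.1
|y|^q = 1.6477^1.1 = 1.7321
f*(1.6477) = 1.7321 / 1.1 = 1.5746


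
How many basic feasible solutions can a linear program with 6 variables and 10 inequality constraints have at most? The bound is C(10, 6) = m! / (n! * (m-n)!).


Each vertex corresponds to some choice of n active constraints out of m, so the number of vertices is at most C(m, n) = m! / (n!(m-n)!).
m = 10, n = 6
Numerator: 10 * 9 * 8 * 7 * 6 * 5
Denominator: 6! = 720
C(10, 6) = 210


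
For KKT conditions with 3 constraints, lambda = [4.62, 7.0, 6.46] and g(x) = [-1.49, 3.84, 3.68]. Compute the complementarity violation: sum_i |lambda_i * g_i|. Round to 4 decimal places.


KKT complementary slackness check:
lambda_1 * g_1 = 4.62 * -1.49 = -6.8838
lambda_2 * g_2 = 7.0 * 3.84 = 26.88
lambda_3 * g_3 = 6.46 * 3.68 = 23.7728
Total violation = 6.8838 + 26.88 + 23.7728 = 57.5366


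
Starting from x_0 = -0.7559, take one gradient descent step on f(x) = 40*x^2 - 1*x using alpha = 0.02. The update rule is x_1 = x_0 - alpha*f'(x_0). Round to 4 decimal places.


We compute the gradient at x_0 and apply the update.
f'(x) = 80*x - 1
f'(-0.7559) = 80*-0.7559 - 1 = -61.472
x_1 = -0.7559 - 0.02*-61.472 = 0.4735


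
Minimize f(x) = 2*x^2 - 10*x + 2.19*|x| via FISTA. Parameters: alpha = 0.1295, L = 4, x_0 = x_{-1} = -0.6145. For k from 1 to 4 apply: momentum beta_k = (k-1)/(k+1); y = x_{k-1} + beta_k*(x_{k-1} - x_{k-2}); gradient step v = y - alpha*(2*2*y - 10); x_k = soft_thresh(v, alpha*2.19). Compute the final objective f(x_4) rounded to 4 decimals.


FISTA on f(x) = 2*x^2 - 10*x + 2.19*|x|
L = 4, alpha = 0.1295
Iteration 1: beta = 0.0, y = -0.6145 + 0.0*(-0.6145 + 0.6145) = -0.6145
  grad(y) = -12.458, v = y - alpha*grad = 0.9988
  prox(v) = soft_thresh(0.9988, 0.2836) = 0.7152
Iteration 2: beta = 0.3333, y = 0.7152 + 0.3333*(0.7152 + 0.6145) = 1.1584
  grad(y) = -5.3662, v = y - alpha*grad = 1.8534
  prox(v) = soft_thresh(1.8534, 0.2836) = 1.5698
Iteration 3: beta = 0.5, y = 1.5698 + 0.5*(1.5698 - 0.7152) = 1.997
  grad(y) = -2.0118, v = y - alpha*grad = 2.2576
  prox(v) = soft_thresh(2.2576, 0.2836) = 1.974
Iteration 4: beta = 0.6, y = 1.974 + 0.6*(1.974 - 1.5698) = 2.2165
  grad(y) = -1.134, v = y - alpha*grad = 2.3633
  prox(v) = soft_thresh(2.3633, 0.2836) = 2.0797
f(x_4) = 2*2.0797^2 - 10*2.0797 + 2.19*|2.0797| = -7.5921


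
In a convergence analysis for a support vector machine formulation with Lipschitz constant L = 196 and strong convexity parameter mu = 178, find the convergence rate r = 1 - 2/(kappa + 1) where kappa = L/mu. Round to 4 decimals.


Step 1: Compute the condition number.
kappa = L/mu = 196/178 = 1.1011
Step 2: Compute the convergence rate.
r = 1 - 2/(kappa + 1) = 1 - 2*mu/(L + mu) = (L - mu)/(L + mu) = 18/374 = 0.0481


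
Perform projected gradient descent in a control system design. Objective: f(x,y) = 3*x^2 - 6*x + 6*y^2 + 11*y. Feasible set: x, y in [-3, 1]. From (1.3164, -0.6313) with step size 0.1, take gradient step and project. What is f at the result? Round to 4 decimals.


Step 1: Compute gradient at (1.3164, -0.6313).
grad_x = 2*3*1.3164 - 6 = 1.8984
grad_y = 2*6*-0.6313 + 11 = 3.4244
Step 2: Gradient step.
x_raw = 1.3164 - 0.1*1.8984 = 1.1266
y_raw = -0.6313 - 0.1*3.4244 = -0.9737
Step 3: Project onto [-3, 1].
x_proj = clip(1.1266) = 1.0
y_proj = clip(-0.9737) = -0.9737
Step 4: Evaluate f.
f(1.0, -0.9737) = -8.0221


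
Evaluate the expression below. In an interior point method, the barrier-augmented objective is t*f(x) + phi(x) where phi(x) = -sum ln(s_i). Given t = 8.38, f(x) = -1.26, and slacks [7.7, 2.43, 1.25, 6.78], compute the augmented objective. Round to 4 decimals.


Step 1: Compute log-barrier.
ln values: [2.0412, 0.8879, 0.2231, 1.914]
phi = -(2.0412 + 0.8879 + 0.2231 + 1.914) = -5.0662
Step 2: Compute augmented objective.
t*f(x) = 8.38*-1.26 = -10.5588
Total = -10.5588 - 5.0662 = -15.625


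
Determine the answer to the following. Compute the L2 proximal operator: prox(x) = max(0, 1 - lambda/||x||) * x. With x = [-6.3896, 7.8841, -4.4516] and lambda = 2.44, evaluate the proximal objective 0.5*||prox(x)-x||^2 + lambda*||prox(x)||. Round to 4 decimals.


Step 1: Compute ||x||.
||x|| = 11.0816
Step 2: Compute scaling factor.
scale = max(0, 1 - 2.44/11.0816) = 0.7798
Step 3: prox(x) = [-4.9827, 6.1481, -3.4714]
||prox(x)|| = 8.6416
Step 4: Proximal objective.
0.5*||prox-x||^2 = 2.9768
lambda*||prox|| = 21.0855
Total = 24.0624


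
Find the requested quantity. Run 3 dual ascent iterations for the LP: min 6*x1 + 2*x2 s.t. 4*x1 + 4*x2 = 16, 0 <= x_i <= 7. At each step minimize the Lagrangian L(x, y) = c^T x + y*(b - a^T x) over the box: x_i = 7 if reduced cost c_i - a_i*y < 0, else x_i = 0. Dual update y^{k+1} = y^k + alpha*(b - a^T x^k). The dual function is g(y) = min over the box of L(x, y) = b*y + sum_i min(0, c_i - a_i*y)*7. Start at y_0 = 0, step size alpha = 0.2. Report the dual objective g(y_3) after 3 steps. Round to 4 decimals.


Dual ascent for LP: min 6*x1 + 2*x2, 4*x1 + 4*x2 = 16, 0 <= x_i <= 7
Step 1: y^k = 0.0, reduced costs: (6.0, 2.0)
  x^k = (0.0, 0.0), subgradient = b - a^T x = 16.0
  y^{k+1} = 0.0 + 0.2*16.0 = 3.2
Step 2: y^k = 3.2, reduced costs: (-6.8, -10.8)
  x^k = (7.0, 7.0), subgradient = b - a^T x = -40.0
  y^{k+1} = 3.2 + 0.2*-40.0 = -4.8
Step 3: y^k = -4.8, reduced costs: (25.2, 21.2)
  x^k = (0.0, 0.0), subgradient = b - a^T x = 16.0
  y^{k+1} = -4.8 + 0.2*16.0 = -1.6
Dual objective at y_3 = -1.6: reduced costs (12.4, 8.4), box minimizer x = (0.0, 0.0)
g(y_3) = b*y + (c1 - a1*y)*x1 + (c2 - a2*y)*x2 = 16*(-1.6) + 12.4*0.0 + 8.4*0.0 = -25.6 + 0.0 + 0.0 = -25.6


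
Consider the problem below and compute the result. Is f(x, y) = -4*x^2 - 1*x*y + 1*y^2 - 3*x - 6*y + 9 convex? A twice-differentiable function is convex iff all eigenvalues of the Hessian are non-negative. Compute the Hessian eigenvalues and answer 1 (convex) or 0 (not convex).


The Hessian of f(x,y) = -4*x^2 - 1*x*y + 1*y^2 - 3*x - 6*y + 9 is:
H = [[-8, -1], [-1, 2]]
Trace = -8 + 2 = -6
Determinant = -8*2 - (-1)^2 = -17
Discriminant = (-6)^2 - 4*-17 = 104.0
Eigenvalues: lambda_1 = -8.099, lambda_2 = 2.099
The function is not convex.

0


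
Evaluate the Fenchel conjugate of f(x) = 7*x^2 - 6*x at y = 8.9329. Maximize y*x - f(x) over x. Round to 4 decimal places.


f*(y) = sup_x {y*x - a*x^2 - b*x} = sup_x {(y-b)*x - a*x^2}
FOC: (y - b) - 2a*x = 0 => x* = (y - b)/(2a)
x* = (8.9329 + 6)/(2*7) = 1.0666
f*(8.9329) = (y-b)^2/(4a) = (8.9329 + 6)^2/(4*7)
= 222.9915/28 = 7.964


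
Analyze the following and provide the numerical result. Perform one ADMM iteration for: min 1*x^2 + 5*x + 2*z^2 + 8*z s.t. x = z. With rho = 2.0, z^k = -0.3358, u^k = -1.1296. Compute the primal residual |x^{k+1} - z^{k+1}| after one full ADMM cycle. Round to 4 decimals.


ADMM iteration with rho = 2.0, z^k = -0.3358, u^k = -1.1296
Step 1: x-update.
Minimize 1*x^2 + 5*x + (2.0/2)*(x + 0.3358 - 1.1296)^2
FOC: (2*1 + 2.0)*x = -5 + 2.0*(-0.3358 + 1.1296)
x^{k+1} = -0.8531
Step 2: z-update.
Minimize 2*z^2 + 8*z + (2.0/2)*(-0.8531 - z - 1.1296)^2
FOC: (2*2 + 2.0)*z = -8 + 2.0*(-0.8531 - 1.1296)
z^{k+1} = -1.9942
Step 3: u-update.
u^{k+1} = -1.1296 - 0.8531 + 1.9942 = 0.0115
Step 4: Primal residual = |-0.8531 + 1.9942| = 1.1411


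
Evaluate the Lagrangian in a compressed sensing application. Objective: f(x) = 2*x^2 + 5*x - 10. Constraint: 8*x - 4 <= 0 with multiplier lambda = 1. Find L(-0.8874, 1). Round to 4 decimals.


Step 1: Evaluate f(x).
f(-0.8874) = 2*(-0.8874)^2 + 5*(-0.8874) - 10 = -12.862
Step 2: Evaluate g(x).
g(-0.8874) = 8*-0.8874 - 4 = -11.0992
Step 3: Compute Lagrangian.
L = -12.862 + 1*-11.0992 = -23.9612


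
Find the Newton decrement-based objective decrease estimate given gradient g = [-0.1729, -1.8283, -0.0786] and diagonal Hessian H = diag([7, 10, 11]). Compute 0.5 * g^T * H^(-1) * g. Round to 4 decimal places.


Step 1: H is diagonal, so H^(-1) * g = [-0.0247, -0.1828, -0.0071].
Step 2: g^T H^(-1) g = sum_i g_i^2 / H_ii
  = (-0.1729)^2/7 + (-1.8283)^2/10 + (-0.0786)^2/11
  = 0.0043 + 0.3343 + 0.0006 = 0.3391
Step 3: Objective decrease = 0.5 * g^T H^(-1) g = 0.1696


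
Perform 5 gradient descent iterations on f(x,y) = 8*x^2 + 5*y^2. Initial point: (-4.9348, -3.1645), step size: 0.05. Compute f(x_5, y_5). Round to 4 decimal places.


Gradient descent on f(x,y) = 8*x^2 + 5*y^2.
Starting point: (-4.9348, -3.1645), alpha = 0.05
Step 1: grad_x = 2*8*-4.9348 = -78.9568, grad_y = 2*5*-3.1645 = -31.645
  x_1 = -4.9348 - 0.05*-78.9568 = -0.987
  y_1 = -3.1645 - 0.05*-31.645 = -1.5823
Step 2: grad_x = 2*8*-0.987 = -15.7914, grad_y = 2*5*-1.5823 = -15.8225
  x_2 = -0.987 - 0.05*-15.7914 = -0.1974
  y_2 = -1.5823 - 0.05*-15.8225 = -0.7911
Step 3: grad_x = 2*8*-0.1974 = -3.1583, grad_y = 2*5*-0.7911 = -7.9113
  x_3 = -0.1974 - 0.05*-3.1583 = -0.0395
  y_3 = -0.7911 - 0.05*-7.9113 = -0.3956
Step 4: grad_x = 2*8*-0.0395 = -0.6317, grad_y = 2*5*-0.3956 = -3.9556
  x_4 = -0.0395 - 0.05*-0.6317 = -0.0079
  y_4 = -0.3956 - 0.05*-3.9556 = -0.1978
Step 5: grad_x = 2*8*-0.0079 = -0.1263, grad_y = 2*5*-0.1978 = -1.9778
  x_5 = -0.0079 - 0.05*-0.1263 = -0.0016
  y_5 = -0.1978 - 0.05*-1.9778 = -0.0989
f(-0.0016, -0.0989) = 8*(-0.0016)^2 + 5*(-0.0989)^2 = 0.0489


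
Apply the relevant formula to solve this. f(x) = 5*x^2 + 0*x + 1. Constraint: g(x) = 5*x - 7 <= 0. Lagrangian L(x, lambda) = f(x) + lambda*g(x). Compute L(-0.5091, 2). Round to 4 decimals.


Step 1: Evaluate f(x).
f(-0.5091) = 5*(-0.5091)^2 + 0*(-0.5091) + 1 = 2.2959
Step 2: Evaluate g(x).
g(-0.5091) = 5*-0.5091 - 7 = -9.5455
Step 3: Compute Lagrangian.
L = 2.2959 + 2*-9.5455 = -16.7951


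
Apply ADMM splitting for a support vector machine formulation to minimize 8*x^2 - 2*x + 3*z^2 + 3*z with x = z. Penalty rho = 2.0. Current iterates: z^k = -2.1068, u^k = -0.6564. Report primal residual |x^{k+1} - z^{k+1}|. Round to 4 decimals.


ADMM iteration with rho = 2.0, z^k = -2.1068, u^k = -0.6564
Step 1: x-update.
Minimize 8*x^2 - 2*x + (2.0/2)*(x + 2.1068 - 0.6564)^2
FOC: (2*8 + 2.0)*x = 2 + 2.0*(-2.1068 + 0.6564)
x^{k+1} = -0.05
Step 2: z-update.
Minimize 3*z^2 + 3*z + (2.0/2)*(-0.05 - z - 0.6564)^2
FOC: (2*3 + 2.0)*z = -3 + 2.0*(-0.05 - 0.6564)
z^{k+1} = -0.5516
Step 3: u-update.
u^{k+1} = -0.6564 - 0.05 + 0.5516 = -0.1548
Step 4: Primal residual = |-0.05 + 0.5516| = 0.5016


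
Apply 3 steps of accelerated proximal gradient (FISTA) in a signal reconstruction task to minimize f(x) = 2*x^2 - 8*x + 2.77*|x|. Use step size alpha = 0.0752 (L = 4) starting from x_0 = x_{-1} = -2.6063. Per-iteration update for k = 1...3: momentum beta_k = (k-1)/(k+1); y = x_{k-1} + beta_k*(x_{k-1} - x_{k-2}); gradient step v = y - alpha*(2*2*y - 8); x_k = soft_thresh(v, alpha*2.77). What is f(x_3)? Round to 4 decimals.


FISTA on f(x) = 2*x^2 - 8*x + 2.77*|x|
L = 4, alpha = 0.0752
Iteration 1: beta = 0.0, y = -2.6063 + 0.0*(-2.6063 + 2.6063) = -2.6063
  grad(y) = -18.4252, v = y - alpha*grad = -1.2207
  prox(v) = soft_thresh(-1.2207, 0.2083) = -1.0124
Iteration 2: beta = 0.3333, y = -1.0124 + 0.3333*(-1.0124 + 2.6063) = -0.4811
  grad(y) = -9.9245, v = y - alpha*grad = 0.2652
  prox(v) = soft_thresh(0.2652, 0.2083) = 0.0569
Iteration 3: beta = 0.5, y = 0.0569 + 0.5*(0.0569 + 1.0124) = 0.5915
  grad(y) = -5.6338, v = y - alpha*grad = 1.0152
  prox(v) = soft_thresh(1.0152, 0.2083) = 0.8069
f(x_3) = 2*0.8069^2 - 8*0.8069 + 2.77*|0.8069| = -2.9179


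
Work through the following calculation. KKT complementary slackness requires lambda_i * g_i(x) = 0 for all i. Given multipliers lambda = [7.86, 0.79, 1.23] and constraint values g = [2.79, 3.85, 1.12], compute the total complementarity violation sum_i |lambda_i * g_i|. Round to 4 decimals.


KKT complementary slackness check:
lambda_1 * g_1 = 7.86 * 2.79 = 21.9294
lambda_2 * g_2 = 0.79 * 3.85 = 3.0415
lambda_3 * g_3 = 1.23 * 1.12 = 1.3776
Total violation = 21.9294 + 3.0415 + 1.3776 = 26.3485


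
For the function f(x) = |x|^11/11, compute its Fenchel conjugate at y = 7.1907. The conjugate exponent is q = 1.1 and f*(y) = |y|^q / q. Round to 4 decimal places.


The conjugate exponent q satisfies 1/p + 1/q = 1.
p = 11, so q = 11/(11 - 1) = 1.1
|y|^q = 7.1907^1.1 = 8.7589
f*(7.1907) = 8.7589 / 1.1 = 7.9626


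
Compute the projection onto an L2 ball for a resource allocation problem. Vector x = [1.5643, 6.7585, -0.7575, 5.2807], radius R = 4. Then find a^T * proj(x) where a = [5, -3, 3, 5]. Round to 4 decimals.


Step 1: Compute ||x|| (intermediates to 6 decimals).
||x|| = sqrt(1.5643^2 + 6.7585^2 + (-0.7575)^2 + 5.2807^2) = 8.751226
Step 2: Project.
Since ||x|| > R, scale = R/||x|| = 4/8.751226 = 0.457079, proj(x) = scale * x
proj(x) = [0.715009, 3.089168, -0.346237, 2.413697]
Step 3: Dot product.
a^T * proj(x) = 5*0.715009 - 3*3.089168 + 3*(-0.346237) + 5*2.413697 = 5.3373


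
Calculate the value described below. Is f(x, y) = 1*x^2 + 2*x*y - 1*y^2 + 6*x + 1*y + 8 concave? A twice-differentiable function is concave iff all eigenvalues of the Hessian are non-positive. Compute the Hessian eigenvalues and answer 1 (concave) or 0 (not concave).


The Hessian of f(x,y) = 1*x^2 + 2*x*y - 1*y^2 + 6*x + 1*y + 8 is:
H = [[2, 2], [2, -2]]
Trace = 2 - 2 = 0
Determinant = 2*-2 - (2)^2 = -8
Discriminant = (0)^2 - 4*-8 = 32.0
Eigenvalues: lambda_1 = -2.8284, lambda_2 = 2.8284
The function is not concave.

0


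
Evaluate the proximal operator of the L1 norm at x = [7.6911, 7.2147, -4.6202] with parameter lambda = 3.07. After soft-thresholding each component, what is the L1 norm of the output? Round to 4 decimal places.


Soft-thresholding with lambda = 3.07:
prox(7.6911) = sign(7.6911)*max(|7.6911| - 3.07, 0) = 4.6211
prox(7.2147) = sign(7.2147)*max(|7.2147| - 3.07, 0) = 4.1447
prox(-4.6202) = sign(-4.6202)*max(|-4.6202| - 3.07, 0) = -1.5502
prox(x) = [4.6211, 4.1447, -1.5502]
||prox(x)||_1 = 4.6211 + 4.1447 + 1.5502 = 10.316


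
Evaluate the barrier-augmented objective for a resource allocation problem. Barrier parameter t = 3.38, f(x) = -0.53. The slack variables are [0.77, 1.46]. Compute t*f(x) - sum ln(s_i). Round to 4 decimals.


Step 1: Compute log-barrier.
ln values: [-0.2614, 0.3784]
phi = -(-0.2614 + 0.3784) = -0.1171
Step 2: Compute augmented objective.
t*f(x) = 3.38*-0.53 = -1.7914
Total = -1.7914 - 0.1171 = -1.9085


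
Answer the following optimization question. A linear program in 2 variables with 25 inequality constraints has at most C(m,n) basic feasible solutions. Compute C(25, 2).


Each vertex corresponds to some choice of n active constraints out of m, so the number of vertices is at most C(m, n) = m! / (n!(m-n)!).
m = 25, n = 2
Numerator: 25 * 24
Denominator: 2! = 2
C(25, 2) = 300


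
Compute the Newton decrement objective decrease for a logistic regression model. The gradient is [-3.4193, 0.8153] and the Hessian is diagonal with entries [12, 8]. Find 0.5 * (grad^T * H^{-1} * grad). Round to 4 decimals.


Step 1: H is diagonal, so H^(-1) * g = [-0.2849, 0.1019].
Step 2: g^T H^(-1) g = sum_i g_i^2 / H_ii
  = (-3.4193)^2/12 + (0.8153)^2/8
  = 0.9743 + 0.0831 = 1.0574
Step 3: Objective decrease = 0.5 * g^T H^(-1) g = 0.5287


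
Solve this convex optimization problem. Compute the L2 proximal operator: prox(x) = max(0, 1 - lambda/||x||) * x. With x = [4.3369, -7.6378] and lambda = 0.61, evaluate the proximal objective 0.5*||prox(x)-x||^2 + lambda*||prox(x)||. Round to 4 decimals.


Step 1: Compute ||x||.
||x|| = 8.7832
Step 2: Compute scaling factor.
scale = max(0, 1 - 0.61/8.7832) = 0.9305
Step 3: prox(x) = [4.0357, -7.1073]
||prox(x)|| = 8.1732
Step 4: Proximal objective.
0.5*||prox-x||^2 = 0.1861
lambda*||prox|| = 4.9857
Total = 5.1717


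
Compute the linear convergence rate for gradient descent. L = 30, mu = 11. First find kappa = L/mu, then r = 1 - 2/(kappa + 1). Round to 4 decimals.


Step 1: Compute the condition number.
kappa = L/mu = 30/11 = 2.7273
Step 2: Compute the convergence rate.
r = 1 - 2/(kappa + 1) = 1 - 2*mu/(L + mu) = (L - mu)/(L + mu) = 19/41 = 0.4634


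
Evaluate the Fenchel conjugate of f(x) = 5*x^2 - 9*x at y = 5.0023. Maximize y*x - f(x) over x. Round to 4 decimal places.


f*(y) = sup_x {y*x - a*x^2 - b*x} = sup_x {(y-b)*x - a*x^2}
FOC: (y - b) - 2a*x = 0 => x* = (y - b)/(2a)
x* = (5.0023 + 9)/(2*5) = 1.4002
f*(5.0023) = (y-b)^2/(4a) = (5.0023 + 9)^2/(4*5)
= 196.0644/20 = 9.8032


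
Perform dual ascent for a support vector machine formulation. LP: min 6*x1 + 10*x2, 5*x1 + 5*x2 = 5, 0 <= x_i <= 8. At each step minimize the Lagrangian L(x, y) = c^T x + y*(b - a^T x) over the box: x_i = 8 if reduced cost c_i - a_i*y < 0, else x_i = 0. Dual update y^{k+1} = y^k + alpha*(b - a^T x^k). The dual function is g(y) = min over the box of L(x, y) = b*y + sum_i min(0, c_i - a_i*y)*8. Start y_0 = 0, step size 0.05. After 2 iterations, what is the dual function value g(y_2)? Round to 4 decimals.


Dual ascent for LP: min 6*x1 + 10*x2, 5*x1 + 5*x2 = 5, 0 <= x_i <= 8
Step 1: y^k = 0.0, reduced costs: (6.0, 10.0)
  x^k = (0.0, 0.0), subgradient = b - a^T x = 5.0
  y^{k+1} = 0.0 + 0.05*5.0 = 0.25
Step 2: y^k = 0.25, reduced costs: (4.75, 8.75)
  x^k = (0.0, 0.0), subgradient = b - a^T x = 5.0
  y^{k+1} = 0.25 + 0.05*5.0 = 0.5
Dual objective at y_2 = 0.5: reduced costs (3.5, 7.5), box minimizer x = (0.0, 0.0)
g(y_2) = b*y + (c1 - a1*y)*x1 + (c2 - a2*y)*x2 = 5*0.5 + 3.5*0.0 + 7.5*0.0 = 2.5 + 0.0 + 0.0 = 2.5


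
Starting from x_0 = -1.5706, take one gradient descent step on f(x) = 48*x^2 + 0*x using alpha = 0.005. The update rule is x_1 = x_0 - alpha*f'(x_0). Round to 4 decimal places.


We compute the gradient at x_0 and apply the update.
f'(x) = 96*x + 0
f'(-1.5706) = 96*-1.5706 + 0 = -150.7776
x_1 = -1.5706 - 0.005*-150.7776 = -0.8167


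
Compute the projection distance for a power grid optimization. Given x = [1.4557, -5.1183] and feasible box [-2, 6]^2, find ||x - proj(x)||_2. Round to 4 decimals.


Project each component onto [-2, 6].
clip(1.4557) = 1.4557, clip(-5.1183) = -2.0
Projection = [1.4557, -2.0]
Squared diffs: [0.0, 9.7238]
Distance = sqrt(9.7238) = 3.1183


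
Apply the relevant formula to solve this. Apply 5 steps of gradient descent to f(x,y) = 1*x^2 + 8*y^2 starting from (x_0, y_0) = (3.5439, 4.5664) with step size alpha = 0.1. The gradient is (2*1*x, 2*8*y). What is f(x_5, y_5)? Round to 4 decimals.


Gradient descent on f(x,y) = 1*x^2 + 8*y^2.
Starting point: (3.5439, 4.5664), alpha = 0.1
Step 1: grad_x = 2*1*3.5439 = 7.0878, grad_y = 2*8*4.5664 = 73.0624
  x_1 = 3.5439 - 0.1*7.0878 = 2.8351
  y_1 = 4.5664 - 0.1*73.0624 = -2.7398
Step 2: grad_x = 2*1*2.8351 = 5.6702, grad_y = 2*8*-2.7398 = -43.8374
  x_2 = 2.8351 - 0.1*5.6702 = 2.2681
  y_2 = -2.7398 - 0.1*-43.8374 = 1.6439
Step 3: grad_x = 2*1*2.2681 = 4.5362, grad_y = 2*8*1.6439 = 26.3025
  x_3 = 2.2681 - 0.1*4.5362 = 1.8145
  y_3 = 1.6439 - 0.1*26.3025 = -0.9863
Step 4: grad_x = 2*1*1.8145 = 3.629, grad_y = 2*8*-0.9863 = -15.7815
  x_4 = 1.8145 - 0.1*3.629 = 1.4516
  y_4 = -0.9863 - 0.1*-15.7815 = 0.5918
Step 5: grad_x = 2*1*1.4516 = 2.9032, grad_y = 2*8*0.5918 = 9.4689
  x_5 = 1.4516 - 0.1*2.9032 = 1.1613
  y_5 = 0.5918 - 0.1*9.4689 = -0.3551
f(1.1613, -0.3551) = 1*1.1613^2 + 8*(-0.3551)^2 = 2.3572


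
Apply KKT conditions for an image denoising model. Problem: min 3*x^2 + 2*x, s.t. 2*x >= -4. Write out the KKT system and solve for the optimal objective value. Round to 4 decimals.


Step 1: Try lambda = 0 (constraint inactive).
Stationarity: 2*3*x + 2 = 0
x* = -2/(2*3) = -1/3 = -0.3333 (rounded; the exact value -1/3 is used below)
Check constraint: 2*-0.3333 = -0.6666 >= -4 -- satisfied.
Step 2: Compute optimal value.
f(x*) = 3*(-1/3)^2 + 2*(-1/3) = -0.3333


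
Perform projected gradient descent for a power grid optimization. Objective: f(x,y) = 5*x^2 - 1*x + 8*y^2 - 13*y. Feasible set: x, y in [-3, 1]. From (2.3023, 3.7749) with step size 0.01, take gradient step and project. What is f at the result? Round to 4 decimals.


Step 1: Compute gradient at (2.3023, 3.7749).
grad_x = 2*5*2.3023 - 1 = 22.023
grad_y = 2*8*3.7749 - 13 = 47.3984
Step 2: Gradient step.
x_raw = 2.3023 - 0.01*22.023 = 2.0821
y_raw = 3.7749 - 0.01*47.3984 = 3.3009
Step 3: Project onto [-3, 1].
x_proj = clip(2.0821) = 1.0
y_proj = clip(3.3009) = 1.0
Step 4: Evaluate f.
f(1.0, 1.0) = -1.0


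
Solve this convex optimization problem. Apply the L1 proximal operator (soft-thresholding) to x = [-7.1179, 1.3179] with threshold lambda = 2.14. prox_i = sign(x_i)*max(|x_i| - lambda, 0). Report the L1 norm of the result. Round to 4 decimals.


Soft-thresholding with lambda = 2.14:
prox(-7.1179) = sign(-7.1179)*max(|-7.1179| - 2.14, 0) = -4.9779
prox(1.3179) = sign(1.3179)*max(|1.3179| - 2.14, 0) = 0.0
prox(x) = [-4.9779, 0.0]
||prox(x)||_1 = 4.9779 + 0.0 = 4.9779


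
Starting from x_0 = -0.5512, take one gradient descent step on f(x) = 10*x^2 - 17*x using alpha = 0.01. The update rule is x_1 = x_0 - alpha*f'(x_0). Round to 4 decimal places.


We compute the gradient at x_0 and apply the update.
f'(x) = 20*x - 17
f'(-0.5512) = 20*-0.5512 - 17 = -28.024
x_1 = -0.5512 - 0.01*-28.024 = -0.271


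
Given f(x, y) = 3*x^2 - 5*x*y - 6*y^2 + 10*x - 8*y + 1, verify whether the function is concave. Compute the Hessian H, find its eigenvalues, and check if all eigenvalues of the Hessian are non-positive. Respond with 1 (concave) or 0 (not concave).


The Hessian of f(x,y) = 3*x^2 - 5*x*y - 6*y^2 + 10*x - 8*y + 1 is:
H = [[6, -5], [-5, -12]]
Trace = 6 - 12 = -6
Determinant = 6*-12 - (-5)^2 = -97
Discriminant = (-6)^2 - 4*-97 = 424.0
Eigenvalues: lambda_1 = -13.2956, lambda_2 = 7.2956
The function is not concave.

0


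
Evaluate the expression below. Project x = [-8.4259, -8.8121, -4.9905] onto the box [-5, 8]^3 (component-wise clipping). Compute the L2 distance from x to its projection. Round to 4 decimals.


Project each component onto [-5, 8].
clip(-8.4259) = -5.0, clip(-8.8121) = -5.0, clip(-4.9905) = -4.9905
Projection = [-5.0, -5.0, -4.9905]
Squared diffs: [11.7368, 14.5321, 0.0]
Distance = sqrt(26.2689) = 5.1253


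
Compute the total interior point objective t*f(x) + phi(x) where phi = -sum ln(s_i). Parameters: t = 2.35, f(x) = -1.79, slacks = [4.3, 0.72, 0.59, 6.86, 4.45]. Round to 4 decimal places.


Step 1: Compute log-barrier.
ln values: [1.4586, -0.3285, -0.5276, 1.9257, 1.4929]
phi = -(1.4586 - 0.3285 - 0.5276 + 1.9257 + 1.4929) = -4.0211
Step 2: Compute augmented objective.
t*f(x) = 2.35*-1.79 = -4.2065
Total = -4.2065 - 4.0211 = -8.2276


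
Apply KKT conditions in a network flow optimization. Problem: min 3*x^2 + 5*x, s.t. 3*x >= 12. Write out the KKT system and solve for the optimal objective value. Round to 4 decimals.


Step 1: Try lambda = 0 (constraint inactive).
x_unc = -5/(2*3) = -0.8333
Check: 3*-0.8333 = -2.4999 < 12 -- violated!
Step 2: Constraint must be active: 3*x = 12
x* = 12/3 = 4.0
lambda = (2*3*4.0 + 5)/3 = 9.6667
Step 3: Compute optimal value.
f(x*) = 3*4.0^2 + 5*4.0 = 68.0


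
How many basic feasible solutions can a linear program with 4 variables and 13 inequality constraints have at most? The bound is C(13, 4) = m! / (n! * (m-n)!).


Each vertex corresponds to some choice of n active constraints out of m, so the number of vertices is at most C(m, n) = m! / (n!(m-n)!).
m = 13, n = 4
Numerator: 13 * 12 * 11 * 10
Denominator: 4! = 24
C(13, 4) = 715


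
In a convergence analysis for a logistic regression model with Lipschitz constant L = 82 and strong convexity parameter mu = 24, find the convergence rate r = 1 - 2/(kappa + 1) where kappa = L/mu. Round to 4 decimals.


Step 1: Compute the condition number.
kappa = L/mu = 82/24 = 3.4167
Step 2: Compute the convergence rate.
r = 1 - 2/(kappa + 1) = 1 - 2*mu/(L + mu) = (L - mu)/(L + mu) = 58/106 = 0.5472


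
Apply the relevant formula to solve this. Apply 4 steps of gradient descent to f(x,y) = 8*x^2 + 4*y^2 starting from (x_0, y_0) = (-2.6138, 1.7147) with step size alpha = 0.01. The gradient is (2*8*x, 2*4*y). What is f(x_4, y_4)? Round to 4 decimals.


Gradient descent on f(x,y) = 8*x^2 + 4*y^2.
Starting point: (-2.6138, 1.7147), alpha = 0.01
Step 1: grad_x = 2*8*-2.6138 = -41.8208, grad_y = 2*4*1.7147 = 13.7176
  x_1 = -2.6138 - 0.01*-41.8208 = -2.1956
  y_1 = 1.7147 - 0.01*13.7176 = 1.5775
Step 2: grad_x = 2*8*-2.1956 = -35.1295, grad_y = 2*4*1.5775 = 12.6202
  x_2 = -2.1956 - 0.01*-35.1295 = -1.8443
  y_2 = 1.5775 - 0.01*12.6202 = 1.4513
Step 3: grad_x = 2*8*-1.8443 = -29.5088, grad_y = 2*4*1.4513 = 11.6106
  x_3 = -1.8443 - 0.01*-29.5088 = -1.5492
  y_3 = 1.4513 - 0.01*11.6106 = 1.3352
Step 4: grad_x = 2*8*-1.5492 = -24.7874, grad_y = 2*4*1.3352 = 10.6817
  x_4 = -1.5492 - 0.01*-24.7874 = -1.3013
  y_4 = 1.3352 - 0.01*10.6817 = 1.2284
f(-1.3013, 1.2284) = 8*(-1.3013)^2 + 4*1.2284^2 = 19.5837


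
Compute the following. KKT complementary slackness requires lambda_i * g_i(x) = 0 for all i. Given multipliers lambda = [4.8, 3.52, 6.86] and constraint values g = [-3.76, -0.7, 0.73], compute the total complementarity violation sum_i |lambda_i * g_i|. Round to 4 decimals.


KKT complementary slackness check:
lambda_1 * g_1 = 4.8 * -3.76 = -18.048
lambda_2 * g_2 = 3.52 * -0.7 = -2.464
lambda_3 * g_3 = 6.86 * 0.73 = 5.0078
Total violation = 18.048 + 2.464 + 5.0078 = 25.5198


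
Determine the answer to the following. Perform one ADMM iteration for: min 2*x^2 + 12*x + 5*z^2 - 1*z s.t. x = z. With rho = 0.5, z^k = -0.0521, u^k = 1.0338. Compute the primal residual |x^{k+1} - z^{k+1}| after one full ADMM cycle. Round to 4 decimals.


ADMM iteration with rho = 0.5, z^k = -0.0521, u^k = 1.0338
Step 1: x-update.
Minimize 2*x^2 + 12*x + (0.5/2)*(x + 0.0521 + 1.0338)^2
FOC: (2*2 + 0.5)*x = -12 + 0.5*(-0.0521 - 1.0338)
x^{k+1} = -2.7873
Step 2: z-update.
Minimize 5*z^2 - 1*z + (0.5/2)*(-2.7873 - z + 1.0338)^2
FOC: (2*5 + 0.5)*z = 1 + 0.5*(-2.7873 + 1.0338)
z^{k+1} = 0.0117
Step 3: u-update.
u^{k+1} = 1.0338 - 2.7873 - 0.0117 = -1.7653
Step 4: Primal residual = |-2.7873 - 0.0117| = 2.7991


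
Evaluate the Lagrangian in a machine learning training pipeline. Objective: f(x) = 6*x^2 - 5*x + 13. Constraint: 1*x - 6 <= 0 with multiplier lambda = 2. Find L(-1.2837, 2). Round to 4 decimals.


Step 1: Evaluate f(x).
f(-1.2837) = 6*(-1.2837)^2 - 5*(-1.2837) + 13 = 29.3058
Step 2: Evaluate g(x).
g(-1.2837) = 1*-1.2837 - 6 = -7.2837
Step 3: Compute Lagrangian.
L = 29.3058 + 2*-7.2837 = 14.7384


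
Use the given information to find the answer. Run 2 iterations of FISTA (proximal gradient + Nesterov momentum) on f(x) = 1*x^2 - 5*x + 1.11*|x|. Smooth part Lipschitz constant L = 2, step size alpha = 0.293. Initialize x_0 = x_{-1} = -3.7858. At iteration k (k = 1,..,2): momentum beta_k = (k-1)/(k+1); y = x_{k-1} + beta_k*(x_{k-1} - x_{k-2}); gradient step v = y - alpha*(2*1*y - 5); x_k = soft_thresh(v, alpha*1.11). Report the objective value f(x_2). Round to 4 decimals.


FISTA on f(x) = 1*x^2 - 5*x + 1.11*|x|
L = 2, alpha = 0.293
Iteration 1: beta = 0.0, y = -3.7858 + 0.0*(-3.7858 + 3.7858) = -3.7858
  grad(y) = -12.5716, v = y - alpha*grad = -0.1023
  prox(v) = soft_thresh(-0.1023, 0.3252) = 0.0
Iteration 2: beta = 0.3333, y = 0.0 + 0.3333*(0.0 + 3.7858) = 1.2619
  grad(y) = -2.4761, v = y - alpha*grad = 1.9874
  prox(v) = soft_thresh(1.9874, 0.3252) = 1.6622
f(x_2) = 1*1.6622^2 - 5*1.6622 + 1.11*|1.6622| = -3.7031


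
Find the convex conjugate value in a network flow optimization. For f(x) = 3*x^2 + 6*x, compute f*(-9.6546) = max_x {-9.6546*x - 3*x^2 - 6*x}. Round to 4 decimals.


f*(y) = sup_x {y*x - a*x^2 - b*x} = sup_x {(y-b)*x - a*x^2}
FOC: (y - b) - 2a*x = 0 => x* = (y - b)/(2a)
x* = (-9.6546 - 6)/(2*3) = -2.6091
f*(-9.6546) = (y-b)^2/(4a) = (-9.6546 - 6)^2/(4*3)
= 245.0665/12 = 20.4222


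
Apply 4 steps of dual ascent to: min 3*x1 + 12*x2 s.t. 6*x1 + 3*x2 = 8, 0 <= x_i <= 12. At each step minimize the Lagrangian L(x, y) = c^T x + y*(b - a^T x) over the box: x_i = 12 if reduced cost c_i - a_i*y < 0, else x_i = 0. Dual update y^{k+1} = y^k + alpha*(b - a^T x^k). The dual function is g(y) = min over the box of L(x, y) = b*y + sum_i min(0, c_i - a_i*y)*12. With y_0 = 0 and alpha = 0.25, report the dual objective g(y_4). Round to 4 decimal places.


Dual ascent for LP: min 3*x1 + 12*x2, 6*x1 + 3*x2 = 8, 0 <= x_i <= 12
Step 1: y^k = 0.0, reduced costs: (3.0, 12.0)
  x^k = (0.0, 0.0), subgradient = b - a^T x = 8.0
  y^{k+1} = 0.0 + 0.25*8.0 = 2.0
Step 2: y^k = 2.0, reduced costs: (-9.0, 6.0)
  x^k = (12.0, 0.0), subgradient = b - a^T x = -64.0
  y^{k+1} = 2.0 + 0.25*-64.0 = -14.0
Step 3: y^k = -14.0, reduced costs: (87.0, 54.0)
  x^k = (0.0, 0.0), subgradient = b - a^T x = 8.0
  y^{k+1} = -14.0 + 0.25*8.0 = -12.0
Step 4: y^k = -12.0, reduced costs: (75.0, 48.0)
  x^k = (0.0, 0.0), subgradient = b - a^T x = 8.0
  y^{k+1} = -12.0 + 0.25*8.0 = -10.0
Dual objective at y_4 = -10.0: reduced costs (63.0, 42.0), box minimizer x = (0.0, 0.0)
g(y_4) = b*y + (c1 - a1*y)*x1 + (c2 - a2*y)*x2 = 8*(-10.0) + 63.0*0.0 + 42.0*0.0 = -80.0 + 0.0 + 0.0 = -80.0


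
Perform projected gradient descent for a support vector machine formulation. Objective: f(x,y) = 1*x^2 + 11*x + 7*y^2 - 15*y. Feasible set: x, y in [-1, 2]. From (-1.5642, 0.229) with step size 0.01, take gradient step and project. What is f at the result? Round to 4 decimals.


Step 1: Compute gradient at (-1.5642, 0.229).
grad_x = 2*1*-1.5642 + 11 = 7.8716
grad_y = 2*7*0.229 - 15 = -11.794
Step 2: Gradient step.
x_raw = -1.5642 - 0.01*7.8716 = -1.6429
y_raw = 0.229 - 0.01*-11.794 = 0.3469
Step 3: Project onto [-1, 2].
x_proj = clip(-1.6429) = -1.0
y_proj = clip(0.3469) = 0.3469
Step 4: Evaluate f.
f(-1.0, 0.3469) = -14.3615


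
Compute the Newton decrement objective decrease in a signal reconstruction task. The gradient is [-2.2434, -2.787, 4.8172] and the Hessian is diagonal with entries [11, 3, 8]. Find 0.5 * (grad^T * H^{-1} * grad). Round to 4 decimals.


Step 1: H is diagonal, so H^(-1) * g = [-0.2039, -0.929, 0.6022].
Step 2: g^T H^(-1) g = sum_i g_i^2 / H_ii
  = (-2.2434)^2/11 + (-2.787)^2/3 + (4.8172)^2/8
  = 0.4575 + 2.5891 + 2.9007 = 5.9473
Step 3: Objective decrease = 0.5 * g^T H^(-1) g = 2.9737


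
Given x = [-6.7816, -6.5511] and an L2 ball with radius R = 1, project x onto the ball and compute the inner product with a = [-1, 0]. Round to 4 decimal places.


Step 1: Compute ||x|| (intermediates to 6 decimals).
||x|| = sqrt((-6.7816)^2 + (-6.5511)^2) = 9.429051
Step 2: Project.
Since ||x|| > R, scale = R/||x|| = 1/9.429051 = 0.106055, proj(x) = scale * x
proj(x) = [-0.719223, -0.694777]
Step 3: Dot product.
a^T * proj(x) = -1*(-0.719223) + 0*(-0.694777) = 0.7192


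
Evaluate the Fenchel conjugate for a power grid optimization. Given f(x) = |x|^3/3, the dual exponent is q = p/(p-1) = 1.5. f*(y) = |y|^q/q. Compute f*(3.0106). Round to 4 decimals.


The conjugate exponent q satisfies 1/p + 1/q = 1.
p = 3, so q = 3/(3 - 1) = 1.5
|y|^q = 3.0106^1.5 = 5.2237
f*(3.0106) = 5.2237 / 1.5 = 3.4825


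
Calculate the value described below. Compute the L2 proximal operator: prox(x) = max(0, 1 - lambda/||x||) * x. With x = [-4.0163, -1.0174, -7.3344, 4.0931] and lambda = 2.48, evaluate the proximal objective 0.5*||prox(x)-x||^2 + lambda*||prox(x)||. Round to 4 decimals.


Step 1: Compute ||x||.
||x|| = 9.3655
Step 2: Compute scaling factor.
scale = max(0, 1 - 2.48/9.3655) = 0.7352
Step 3: prox(x) = [-2.9528, -0.748, -5.3922, 3.0092]
||prox(x)|| = 6.8855
Step 4: Proximal objective.
0.5*||prox-x||^2 = 3.0752
lambda*||prox|| = 17.076
Total = 20.1512
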